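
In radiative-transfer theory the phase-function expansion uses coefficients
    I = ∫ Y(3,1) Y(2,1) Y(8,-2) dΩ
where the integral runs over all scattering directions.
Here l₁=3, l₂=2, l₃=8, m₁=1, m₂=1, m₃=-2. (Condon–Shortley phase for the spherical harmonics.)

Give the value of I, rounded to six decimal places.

0.000000

l₃=8 ∉ [1,5] — triangle fails ⇒ I = 0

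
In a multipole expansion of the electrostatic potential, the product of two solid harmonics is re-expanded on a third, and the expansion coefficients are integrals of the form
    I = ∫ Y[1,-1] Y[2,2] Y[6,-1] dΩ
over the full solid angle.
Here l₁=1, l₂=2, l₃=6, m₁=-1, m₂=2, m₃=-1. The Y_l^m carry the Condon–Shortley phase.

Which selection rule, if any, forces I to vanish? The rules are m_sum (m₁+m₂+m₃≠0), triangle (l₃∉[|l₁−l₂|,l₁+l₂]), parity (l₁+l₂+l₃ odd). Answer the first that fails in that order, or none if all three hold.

triangle

m₁+m₂+m₃ = -1 + 2 − 1 = 0  ✓
triangle: |1−2|=1 ≤ l₃=6 ≤ 1+2=3  ✗
parity: l₁+l₂+l₃ = 9 is odd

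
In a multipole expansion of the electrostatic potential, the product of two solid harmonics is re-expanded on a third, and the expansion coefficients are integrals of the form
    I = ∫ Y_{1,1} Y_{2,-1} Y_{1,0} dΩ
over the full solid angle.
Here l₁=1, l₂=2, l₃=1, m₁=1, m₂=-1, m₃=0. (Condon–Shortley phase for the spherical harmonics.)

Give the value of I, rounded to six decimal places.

-0.218510

Checks pass: Σm=0; 4 even; l₃=1∈[1,3].
(2·1+1)(2·2+1)(2·1+1) = 45
Δ: 2! 0! 2! / 5! → 1/30
sum: t=1:−1/1 = -1/1
3j²(1 2 1; 0 0 0) = Δ·Π!·Σ² = 2/15  (sign +1)
sum: t=0:+1/2 = 1/2
3j²(1 2 1; 1 -1 0) = Δ·Π!·Σ² = 1/10  (sign -1)
combine: 4πI² = 45·2/15·1/10 = 3/5
take √, sign -1: I = -0.21850969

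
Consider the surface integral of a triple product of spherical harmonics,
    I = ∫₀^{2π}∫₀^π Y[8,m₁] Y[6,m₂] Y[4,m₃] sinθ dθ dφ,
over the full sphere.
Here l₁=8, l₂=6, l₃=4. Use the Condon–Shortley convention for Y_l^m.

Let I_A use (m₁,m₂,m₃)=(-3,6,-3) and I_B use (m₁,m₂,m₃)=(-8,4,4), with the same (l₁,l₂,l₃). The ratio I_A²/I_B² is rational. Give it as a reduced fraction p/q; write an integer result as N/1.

Shared (l₁,l₂,l₃)=(8,6,4): N and (l;000)² cancel in I_A²/I_B².
A: Δ = 10!·6!·2!/19! = 1/23279256; Racah Σ t=10..10: t=10:+1/870912000 = 1/870912000; ⇒ 3j(8 6 4; -3 6 -3)² = 11/16796, sgn -1
B: Δ = 10!·6!·2!/19! = 1/23279256; Racah Σ t=10..10: t=10:+1/5225472000 = 1/5225472000; ⇒ 3j(8 6 4; -8 4 4)² = 28/2907, sgn +1
I_A²/I_B² = (11/16796)/(28/2907) = 99/1456

99/1456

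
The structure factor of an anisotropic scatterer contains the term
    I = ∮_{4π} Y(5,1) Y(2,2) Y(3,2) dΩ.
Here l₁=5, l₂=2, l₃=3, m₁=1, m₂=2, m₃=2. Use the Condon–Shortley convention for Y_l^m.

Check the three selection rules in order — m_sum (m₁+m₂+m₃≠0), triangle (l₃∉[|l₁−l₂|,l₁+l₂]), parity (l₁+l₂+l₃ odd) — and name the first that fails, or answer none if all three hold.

m_sum

Σmᵢ = 5  ✗
l₃∈[|l₁−l₂|,l₁+l₂]=[3,7], have l₃=3
Σlᵢ = 10 ⇒ even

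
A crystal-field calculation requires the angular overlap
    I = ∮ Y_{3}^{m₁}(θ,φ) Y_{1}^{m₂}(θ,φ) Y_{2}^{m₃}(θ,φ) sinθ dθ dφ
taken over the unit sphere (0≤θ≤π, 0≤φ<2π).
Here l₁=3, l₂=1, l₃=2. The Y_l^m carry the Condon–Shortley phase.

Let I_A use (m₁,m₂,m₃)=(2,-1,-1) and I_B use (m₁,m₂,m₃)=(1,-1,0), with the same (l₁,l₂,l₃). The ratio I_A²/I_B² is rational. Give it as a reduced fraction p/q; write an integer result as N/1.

Shared (l₁,l₂,l₃)=(3,1,2): N and (l;000)² cancel in I_A²/I_B².
A: Δ = 2!·4!·0!/7! = 1/105; Racah Σ t=0..0: t=0:+1/12 = 1/12; ⇒ 3j(3 1 2; 2 -1 -1)² = 2/21, sgn -1
B: Δ = 2!·4!·0!/7! = 1/105; Racah Σ t=0..0: t=0:+1/8 = 1/8; ⇒ 3j(3 1 2; 1 -1 0)² = 2/35, sgn +1
I_A²/I_B² = (2/21)/(2/35) = 5/3

5/3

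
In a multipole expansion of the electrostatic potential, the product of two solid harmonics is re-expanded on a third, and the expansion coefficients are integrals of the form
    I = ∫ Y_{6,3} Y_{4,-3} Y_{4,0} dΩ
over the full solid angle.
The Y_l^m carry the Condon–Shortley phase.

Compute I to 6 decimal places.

m-sum 0 ✓  L=14 even ✓  2≤4≤10 ✓
Π(2lᵢ+1) = 13×9×9 = 1053
triangle coeff Δ(6,4,4) = 1/1261260
Σ_t [2,4]: t=2:+1/4608 t=3:−1/1296 t=4:+1/4608 = -7/20736
(3j)²=20/1287 [(6 4 4; 0 0 0)], sign=-1
Σ_t [0,1]: t=0:+1/25920 t=1:−1/11520 = -1/20736
(3j)²=5/429 [(6 4 4; 3 -3 0)], sign=-1
⇒ 4πI² = 300/1573
I = (+1)√(300/1573/(4π)) = 0.12319450

0.123195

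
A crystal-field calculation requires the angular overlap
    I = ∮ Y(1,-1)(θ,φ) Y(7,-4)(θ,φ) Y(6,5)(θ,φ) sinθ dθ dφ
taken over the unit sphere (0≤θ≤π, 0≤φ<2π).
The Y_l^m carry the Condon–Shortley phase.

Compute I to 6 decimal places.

Rules hold: Σm=0, L=14 even, 6≤6≤8.
N = 3·15·13 = 585
Δ = 2!·0!·12!/15! = 1/1365
Racah Σ t=1..1: t=1:−1/518400 = -1/518400
⇒ 3j(1 7 6; 0 0 0)² = 7/195, sgn -1
Racah Σ t=2..2: t=2:+1/79833600 = 1/79833600
⇒ 3j(1 7 6; -1 -4 5)² = 1/455, sgn -1
4πI² = N·(3j₀)²·(3jₘ)² = 3/65
I = +1·√(0.0461538/4π) = 0.06060368

0.060604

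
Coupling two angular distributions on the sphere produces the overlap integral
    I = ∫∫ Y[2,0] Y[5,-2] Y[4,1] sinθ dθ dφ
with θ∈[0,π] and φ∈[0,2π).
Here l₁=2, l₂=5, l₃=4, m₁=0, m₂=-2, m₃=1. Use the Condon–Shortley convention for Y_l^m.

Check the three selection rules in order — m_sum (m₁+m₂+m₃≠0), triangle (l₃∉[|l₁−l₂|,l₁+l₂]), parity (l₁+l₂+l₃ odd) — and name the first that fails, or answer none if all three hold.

m_sum

azimuthal sum: 0 − 2 + 1 = -1  ✗
3 ≤ 4 ≤ 7 (triangle on l)
L = 2 + 5 + 4 = 11 (odd)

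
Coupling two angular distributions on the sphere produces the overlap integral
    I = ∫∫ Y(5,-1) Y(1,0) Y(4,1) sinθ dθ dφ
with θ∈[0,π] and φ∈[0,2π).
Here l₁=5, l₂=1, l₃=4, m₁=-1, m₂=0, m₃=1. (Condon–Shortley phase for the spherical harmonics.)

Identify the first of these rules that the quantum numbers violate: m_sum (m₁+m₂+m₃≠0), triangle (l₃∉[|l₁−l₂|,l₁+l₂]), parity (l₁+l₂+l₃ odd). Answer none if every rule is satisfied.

Σmᵢ = 0  ✓
l₃∈[|l₁−l₂|,l₁+l₂]=[4,6], have l₃=4  ✓
Σlᵢ = 10 ⇒ even  ✓

none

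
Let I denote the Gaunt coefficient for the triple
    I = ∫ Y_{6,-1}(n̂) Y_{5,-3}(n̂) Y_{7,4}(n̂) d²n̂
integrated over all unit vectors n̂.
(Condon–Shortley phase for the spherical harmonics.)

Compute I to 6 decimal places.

m-sum 0 ✓  L=18 even ✓  1≤7≤11 ✓
Π(2lᵢ+1) = 13×11×15 = 2145
triangle coeff Δ(6,5,7) = 1/174594420
Σ_t [0,4]: t=0:+1/4147200 t=1:−1/207360 t=2:+1/82944 t=3:−1/207360 t=4:+1/4147200 = 1/345600
(3j)²=420/46189 [(6 5 7; 0 0 0)], sign=-1
Σ_t [0,2]: t=0:+1/5806080 t=1:−1/1036800 t=2:+1/2073600 = -1/3225600
(3j)²=27/4199 [(6 5 7; -1 -3 4)], sign=+1
⇒ 4πI² = 170100/1356277
I = (-1)√(170100/1356277/(4π)) = -0.09990173

-0.099902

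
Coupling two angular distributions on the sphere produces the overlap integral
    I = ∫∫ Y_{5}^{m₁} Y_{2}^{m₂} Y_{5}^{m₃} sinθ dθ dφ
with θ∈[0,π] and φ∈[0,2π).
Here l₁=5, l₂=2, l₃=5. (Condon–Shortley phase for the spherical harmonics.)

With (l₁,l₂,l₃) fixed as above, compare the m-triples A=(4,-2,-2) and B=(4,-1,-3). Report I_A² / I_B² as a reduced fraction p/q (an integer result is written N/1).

Same 5,2,5: normalisation and zero-m 3j drop out of the ratio.
A: Δ: 2! 8! 2! / 13! → 1/38610; sum: t=0:+1/20160 = 1/20160; 3j²(5 2 5; 4 -2 -2) = Δ·Π!·Σ² = 12/715  (sign -1)
B: Δ: 2! 8! 2! / 13! → 1/38610; sum: t=0:+1/10080 t=1:−1/80640 = 1/11520; 3j²(5 2 5; 4 -1 -3) = Δ·Π!·Σ² = 49/1430  (sign +1)
I_A²/I_B² = (12/715)/(49/1430) = 24/49

24/49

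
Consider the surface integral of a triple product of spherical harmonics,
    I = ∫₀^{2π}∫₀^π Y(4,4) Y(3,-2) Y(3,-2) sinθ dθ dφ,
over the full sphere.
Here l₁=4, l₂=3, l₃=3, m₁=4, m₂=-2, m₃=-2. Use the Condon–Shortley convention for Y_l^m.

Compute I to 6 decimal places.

Rules hold: Σm=0, L=10 even, 1≤3≤7.
N = 9·7·7 = 441
Δ = 4!·4!·2!/11! = 1/34650
Racah Σ t=1..3: t=1:−1/72 t=2:+1/16 t=3:−1/72 = 5/144
⇒ 3j(4 3 3; 0 0 0)² = 2/77, sgn -1
Racah Σ t=0..0: t=0:+1/576 = 1/576
⇒ 3j(4 3 3; 4 -2 -2)² = 5/99, sgn -1
4πI² = N·(3j₀)²·(3jₘ)² = 70/121
I = +1·√(0.578512/4π) = 0.21456131

0.214561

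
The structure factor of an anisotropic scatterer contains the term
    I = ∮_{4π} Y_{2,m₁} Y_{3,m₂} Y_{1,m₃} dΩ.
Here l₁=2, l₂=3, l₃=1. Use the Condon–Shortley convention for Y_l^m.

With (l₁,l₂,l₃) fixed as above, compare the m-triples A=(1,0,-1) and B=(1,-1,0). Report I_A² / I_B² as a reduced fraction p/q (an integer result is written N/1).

Shared (l₁,l₂,l₃)=(2,3,1): N and (l;000)² cancel in I_A²/I_B².
A: Δ = 4!·0!·2!/7! = 1/105; Racah Σ t=1..1: t=1:−1/12 = -1/12; ⇒ 3j(2 3 1; 1 0 -1)² = 1/35, sgn -1
B: Δ = 4!·0!·2!/7! = 1/105; Racah Σ t=1..1: t=1:−1/6 = -1/6; ⇒ 3j(2 3 1; 1 -1 0)² = 8/105, sgn +1
I_A²/I_B² = (1/35)/(8/105) = 3/8

3/8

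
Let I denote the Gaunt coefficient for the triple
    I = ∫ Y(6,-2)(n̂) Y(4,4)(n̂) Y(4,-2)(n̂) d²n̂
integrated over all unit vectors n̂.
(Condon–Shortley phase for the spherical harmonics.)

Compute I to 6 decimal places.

-0.110189

Checks pass: Σm=0; 14 even; l₃=4∈[2,10].
(2·6+1)(2·4+1)(2·4+1) = 1053
Δ: 6! 6! 2! / 15! → 1/1261260
sum: t=2:+1/4608 t=3:−1/1296 t=4:+1/4608 = -7/20736
3j²(6 4 4; 0 0 0) = Δ·Π!·Σ² = 20/1287  (sign -1)
sum: t=6:+1/69120 = 1/69120
3j²(6 4 4; -2 4 -2) = Δ·Π!·Σ² = 4/429  (sign +1)
combine: 4πI² = 1053·20/1287·4/429 = 240/1573
take √, sign -1: I = -0.11018851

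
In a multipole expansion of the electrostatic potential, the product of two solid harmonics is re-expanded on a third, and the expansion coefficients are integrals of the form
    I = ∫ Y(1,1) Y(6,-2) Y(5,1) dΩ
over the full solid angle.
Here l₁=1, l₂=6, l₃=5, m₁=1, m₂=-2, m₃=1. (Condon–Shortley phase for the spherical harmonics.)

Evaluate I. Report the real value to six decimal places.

Rules hold: Σm=0, L=12 even, 5≤5≤7.
N = 3·13·11 = 429
Δ = 2!·0!·10!/13! = 1/858
Racah Σ t=1..1: t=1:−1/14400 = -1/14400
⇒ 3j(1 6 5; 0 0 0)² = 6/143, sgn +1
Racah Σ t=0..0: t=0:+1/34560 = 1/34560
⇒ 3j(1 6 5; 1 -2 1)² = 14/429, sgn +1
4πI² = N·(3j₀)²·(3jₘ)² = 84/143
I = +1·√(0.587413/4π) = 0.21620548

0.216205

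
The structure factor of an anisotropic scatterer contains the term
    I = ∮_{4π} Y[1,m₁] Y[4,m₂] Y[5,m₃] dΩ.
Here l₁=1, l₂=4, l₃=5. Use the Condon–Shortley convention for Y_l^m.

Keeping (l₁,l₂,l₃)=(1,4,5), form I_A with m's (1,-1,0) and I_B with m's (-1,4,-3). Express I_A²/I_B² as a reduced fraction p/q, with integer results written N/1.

10/1

Same 1,4,5: normalisation and zero-m 3j drop out of the ratio.
A: Δ: 0! 2! 8! / 11! → 1/495; sum: t=0:+1/1440 = 1/1440; 3j²(1 4 5; 1 -1 0) = Δ·Π!·Σ² = 2/99  (sign -1)
B: Δ: 0! 2! 8! / 11! → 1/495; sum: t=0:+1/80640 = 1/80640; 3j²(1 4 5; -1 4 -3) = Δ·Π!·Σ² = 1/495  (sign +1)
I_A²/I_B² = (2/99)/(1/495) = 10/1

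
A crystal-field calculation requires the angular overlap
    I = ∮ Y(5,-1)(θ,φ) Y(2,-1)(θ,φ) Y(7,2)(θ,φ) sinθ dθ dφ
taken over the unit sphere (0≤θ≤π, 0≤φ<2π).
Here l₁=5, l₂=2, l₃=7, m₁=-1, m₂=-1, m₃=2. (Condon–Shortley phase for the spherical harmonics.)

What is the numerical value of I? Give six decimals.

m-sum 0 ✓  L=14 even ✓  3≤7≤7 ✓
Π(2lᵢ+1) = 11×5×15 = 825
triangle coeff Δ(5,2,7) = 1/15015
Σ_t [0,0]: t=0:+1/57600 = 1/57600
(3j)²=21/715 [(5 2 7; 0 0 0)], sign=-1
Σ_t [0,0]: t=0:+1/103680 = 1/103680
(3j)²=4/143 [(5 2 7; -1 -1 2)], sign=-1
⇒ 4πI² = 1260/1859
I = (+1)√(1260/1859/(4π)) = 0.23224194

0.232242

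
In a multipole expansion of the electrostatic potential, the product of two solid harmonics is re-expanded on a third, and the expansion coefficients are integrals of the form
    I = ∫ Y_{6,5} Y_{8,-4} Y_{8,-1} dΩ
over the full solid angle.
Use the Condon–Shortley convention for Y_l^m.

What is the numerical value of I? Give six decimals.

0.096680

Rules hold: Σm=0, L=22 even, 2≤8≤14.
N = 13·17·17 = 3757
Δ = 6!·6!·10!/23! = 1/13742520792
Racah Σ t=0..6: t=0:+1/41803776000 t=1:−1/435456000 t=2:+1/39813120 t=3:−1/18662400 t=4:+1/39813120 t=5:−1/435456000 t=6:+1/41803776000 = -11/1393459200
⇒ 3j(6 8 8; 0 0 0)² = 600/96577, sgn -1
Racah Σ t=0..1: t=0:+1/1492992000 t=1:−1/2612736000 = 1/3483648000
⇒ 3j(6 8 8; 5 -4 -1)² = 486/96577, sgn -1
4πI² = N·(3j₀)²·(3jₘ)² = 291600/2482597
I = +1·√(0.117458/4π) = 0.09667979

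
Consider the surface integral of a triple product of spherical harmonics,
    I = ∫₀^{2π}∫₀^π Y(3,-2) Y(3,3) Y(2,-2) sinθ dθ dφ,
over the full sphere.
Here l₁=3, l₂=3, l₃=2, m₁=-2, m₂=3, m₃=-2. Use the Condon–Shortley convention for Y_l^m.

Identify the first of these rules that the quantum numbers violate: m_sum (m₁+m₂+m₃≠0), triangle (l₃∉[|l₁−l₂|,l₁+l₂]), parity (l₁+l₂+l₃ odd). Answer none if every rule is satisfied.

Σmᵢ = -1  ✗
l₃∈[|l₁−l₂|,l₁+l₂]=[0,6], have l₃=2
Σlᵢ = 8 ⇒ even

m_sum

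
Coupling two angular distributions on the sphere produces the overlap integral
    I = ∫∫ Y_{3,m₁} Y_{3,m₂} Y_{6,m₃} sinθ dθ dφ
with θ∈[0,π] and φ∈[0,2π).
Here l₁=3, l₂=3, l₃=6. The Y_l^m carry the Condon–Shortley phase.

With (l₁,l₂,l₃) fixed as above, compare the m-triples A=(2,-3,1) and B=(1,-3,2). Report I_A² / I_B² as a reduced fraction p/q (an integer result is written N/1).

l's match ⇒ only the (l;m) 3-j factors differ between A and B.
A: triangle coeff Δ(3,3,6) = 1/12012; Σ_t [0,0]: t=0:+1/86400 = 1/86400; (3j)²=1/1716 [(3 3 6; 2 -3 1)], sign=-1
B: triangle coeff Δ(3,3,6) = 1/12012; Σ_t [0,0]: t=0:+1/34560 = 1/34560; (3j)²=1/429 [(3 3 6; 1 -3 2)], sign=+1
I_A²/I_B² = (1/1716)/(1/429) = 1/4

1/4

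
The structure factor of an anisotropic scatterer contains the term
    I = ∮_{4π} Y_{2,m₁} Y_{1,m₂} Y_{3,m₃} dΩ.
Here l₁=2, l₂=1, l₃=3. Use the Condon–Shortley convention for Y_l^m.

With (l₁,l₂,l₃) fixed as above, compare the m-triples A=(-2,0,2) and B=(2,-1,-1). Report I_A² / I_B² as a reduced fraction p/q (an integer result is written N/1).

l's match ⇒ only the (l;m) 3-j factors differ between A and B.
A: triangle coeff Δ(2,1,3) = 1/105; Σ_t [0,0]: t=0:+1/24 = 1/24; (3j)²=1/21 [(2 1 3; -2 0 2)], sign=-1
B: triangle coeff Δ(2,1,3) = 1/105; Σ_t [0,0]: t=0:+1/48 = 1/48; (3j)²=1/105 [(2 1 3; 2 -1 -1)], sign=+1
I_A²/I_B² = (1/21)/(1/105) = 5/1

5/1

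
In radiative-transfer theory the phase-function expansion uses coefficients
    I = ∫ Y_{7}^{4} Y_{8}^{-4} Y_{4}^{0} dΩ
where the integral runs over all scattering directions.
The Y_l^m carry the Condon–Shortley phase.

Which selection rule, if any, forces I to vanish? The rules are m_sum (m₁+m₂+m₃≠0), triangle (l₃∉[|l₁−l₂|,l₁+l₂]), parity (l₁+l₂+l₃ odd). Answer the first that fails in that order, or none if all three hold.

azimuthal sum: 4 − 4 + 0 = 0  ✓
1 ≤ 4 ≤ 15 (triangle on l)  ✓
L = 7 + 8 + 4 = 19 (odd)  ✗

parity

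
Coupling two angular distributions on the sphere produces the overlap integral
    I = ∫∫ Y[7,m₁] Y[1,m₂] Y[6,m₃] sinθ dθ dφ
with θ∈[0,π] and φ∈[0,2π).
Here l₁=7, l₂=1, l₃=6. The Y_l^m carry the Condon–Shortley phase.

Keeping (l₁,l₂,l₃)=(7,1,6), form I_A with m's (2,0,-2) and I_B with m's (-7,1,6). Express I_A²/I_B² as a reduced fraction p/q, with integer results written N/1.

45/91

l's match ⇒ only the (l;m) 3-j factors differ between A and B.
A: triangle coeff Δ(7,1,6) = 1/1365; Σ_t [1,1]: t=1:−1/967680 = -1/967680; (3j)²=3/91 [(7 1 6; 2 0 -2)], sign=-1
B: triangle coeff Δ(7,1,6) = 1/1365; Σ_t [2,2]: t=2:+1/958003200 = 1/958003200; (3j)²=1/15 [(7 1 6; -7 1 6)], sign=+1
I_A²/I_B² = (3/91)/(1/15) = 45/91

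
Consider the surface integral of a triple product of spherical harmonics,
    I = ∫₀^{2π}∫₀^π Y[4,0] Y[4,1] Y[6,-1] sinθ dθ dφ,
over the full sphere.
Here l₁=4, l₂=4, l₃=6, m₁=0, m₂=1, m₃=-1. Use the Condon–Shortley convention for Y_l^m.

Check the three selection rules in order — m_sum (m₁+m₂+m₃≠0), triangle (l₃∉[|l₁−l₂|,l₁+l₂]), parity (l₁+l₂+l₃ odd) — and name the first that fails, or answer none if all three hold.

m₁+m₂+m₃ = 0 + 1 − 1 = 0  ✓
triangle: |4−4|=0 ≤ l₃=6 ≤ 4+4=8  ✓
parity: l₁+l₂+l₃ = 14 is even  ✓

none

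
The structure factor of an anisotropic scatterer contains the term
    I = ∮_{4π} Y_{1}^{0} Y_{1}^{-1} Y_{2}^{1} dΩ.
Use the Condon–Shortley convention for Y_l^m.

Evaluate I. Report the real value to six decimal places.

Rules hold: Σm=0, L=4 even, 0≤2≤2.
N = 3·3·5 = 45
Δ = 0!·2!·2!/5! = 1/30
Racah Σ t=0..0: t=0:+1/1 = 1/1
⇒ 3j(1 1 2; 0 0 0)² = 2/15, sgn +1
Racah Σ t=0..0: t=0:+1/2 = 1/2
⇒ 3j(1 1 2; 0 -1 1)² = 1/10, sgn -1
4πI² = N·(3j₀)²·(3jₘ)² = 3/5
I = -1·√(0.6/4π) = -0.21850969

-0.218510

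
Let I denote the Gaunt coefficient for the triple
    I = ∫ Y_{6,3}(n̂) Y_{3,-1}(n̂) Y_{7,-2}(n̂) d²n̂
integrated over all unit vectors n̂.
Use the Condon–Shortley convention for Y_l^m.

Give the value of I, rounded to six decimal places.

-0.122872

Rules hold: Σm=0, L=16 even, 3≤7≤9.
N = 13·7·15 = 1365
Δ = 2!·10!·4!/17! = 1/2042040
Racah Σ t=0..2: t=0:+1/207360 t=1:−1/57600 t=2:+1/207360 = -1/129600
⇒ 3j(6 3 7; 0 0 0)² = 168/12155, sgn +1
Racah Σ t=0..2: t=0:+1/241920 t=1:−1/483840 t=2:+1/17418240 = 37/17418240
⇒ 3j(6 3 7; 3 -1 -2)² = 1369/136136, sgn -1
4πI² = N·(3j₀)²·(3jₘ)² = 86247/454597
I = -1·√(0.189722/4π) = -0.12287224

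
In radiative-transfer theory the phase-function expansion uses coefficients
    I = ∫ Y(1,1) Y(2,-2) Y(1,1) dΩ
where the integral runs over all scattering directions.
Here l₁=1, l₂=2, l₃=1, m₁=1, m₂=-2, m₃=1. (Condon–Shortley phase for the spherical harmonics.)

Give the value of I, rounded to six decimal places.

Rules hold: Σm=0, L=4 even, 1≤1≤3.
N = 3·5·3 = 45
Δ = 2!·0!·2!/5! = 1/30
Racah Σ t=1..1: t=1:−1/1 = -1/1
⇒ 3j(1 2 1; 0 0 0)² = 2/15, sgn +1
Racah Σ t=0..0: t=0:+1/4 = 1/4
⇒ 3j(1 2 1; 1 -2 1)² = 1/5, sgn +1
4πI² = N·(3j₀)²·(3jₘ)² = 6/5
I = +1·√(1.2/4π) = 0.30901936

0.309019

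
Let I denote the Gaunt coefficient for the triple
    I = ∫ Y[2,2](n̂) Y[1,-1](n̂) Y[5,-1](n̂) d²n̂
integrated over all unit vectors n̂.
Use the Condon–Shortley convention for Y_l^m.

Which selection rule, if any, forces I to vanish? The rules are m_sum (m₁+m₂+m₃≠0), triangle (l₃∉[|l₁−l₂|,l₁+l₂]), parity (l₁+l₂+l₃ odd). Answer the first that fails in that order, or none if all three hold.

triangle

azimuthal sum: 2 − 1 − 1 = 0  ✓
1 ≤ 5 ≤ 3 (triangle on l)  ✗
L = 2 + 1 + 5 = 8 (even)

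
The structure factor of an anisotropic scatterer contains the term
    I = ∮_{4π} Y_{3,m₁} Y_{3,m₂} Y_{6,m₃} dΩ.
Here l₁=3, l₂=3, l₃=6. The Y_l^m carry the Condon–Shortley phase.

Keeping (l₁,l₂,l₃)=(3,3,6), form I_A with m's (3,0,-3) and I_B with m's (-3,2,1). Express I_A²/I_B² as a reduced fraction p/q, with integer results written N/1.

12/1

Same 3,3,6: normalisation and zero-m 3j drop out of the ratio.
A: Δ: 0! 6! 6! / 13! → 1/12012; sum: t=0:+1/25920 = 1/25920; 3j²(3 3 6; 3 0 -3) = Δ·Π!·Σ² = 1/143  (sign -1)
B: Δ: 0! 6! 6! / 13! → 1/12012; sum: t=0:+1/86400 = 1/86400; 3j²(3 3 6; -3 2 1) = Δ·Π!·Σ² = 1/1716  (sign -1)
I_A²/I_B² = (1/143)/(1/1716) = 12/1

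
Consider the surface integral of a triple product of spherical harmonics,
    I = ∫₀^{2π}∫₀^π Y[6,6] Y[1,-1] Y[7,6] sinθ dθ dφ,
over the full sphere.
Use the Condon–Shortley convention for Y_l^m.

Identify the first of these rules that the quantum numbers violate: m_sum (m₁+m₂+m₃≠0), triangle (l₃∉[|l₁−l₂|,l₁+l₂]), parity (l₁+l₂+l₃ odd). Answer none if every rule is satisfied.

m_sum

azimuthal sum: 6 − 1 + 6 = 11  ✗
5 ≤ 7 ≤ 7 (triangle on l)
L = 6 + 1 + 7 = 14 (even)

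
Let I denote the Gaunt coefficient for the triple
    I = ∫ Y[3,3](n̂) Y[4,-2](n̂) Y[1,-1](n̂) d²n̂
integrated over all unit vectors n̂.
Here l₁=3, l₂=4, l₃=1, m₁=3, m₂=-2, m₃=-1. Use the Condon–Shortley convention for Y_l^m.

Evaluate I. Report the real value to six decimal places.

Rules hold: Σm=0, L=8 even, 1≤1≤7.
N = 7·9·3 = 189
Δ = 6!·0!·2!/9! = 1/252
Racah Σ t=3..3: t=3:−1/36 = -1/36
⇒ 3j(3 4 1; 0 0 0)² = 4/63, sgn +1
Racah Σ t=0..0: t=0:+1/1440 = 1/1440
⇒ 3j(3 4 1; 3 -2 -1)² = 1/252, sgn +1
4πI² = N·(3j₀)²·(3jₘ)² = 1/21
I = +1·√(0.047619/4π) = 0.06155813

0.061558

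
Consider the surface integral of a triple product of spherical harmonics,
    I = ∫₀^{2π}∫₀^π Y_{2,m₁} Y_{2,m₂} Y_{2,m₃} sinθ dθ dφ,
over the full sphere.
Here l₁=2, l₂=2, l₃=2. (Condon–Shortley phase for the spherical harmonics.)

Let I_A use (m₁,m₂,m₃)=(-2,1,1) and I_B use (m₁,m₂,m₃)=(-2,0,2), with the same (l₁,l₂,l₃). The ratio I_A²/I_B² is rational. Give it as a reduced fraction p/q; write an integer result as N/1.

3/2

Shared (l₁,l₂,l₃)=(2,2,2): N and (l;000)² cancel in I_A²/I_B².
A: Δ = 2!·2!·2!/7! = 1/630; Racah Σ t=2..2: t=2:+1/4 = 1/4; ⇒ 3j(2 2 2; -2 1 1)² = 3/35, sgn -1
B: Δ = 2!·2!·2!/7! = 1/630; Racah Σ t=2..2: t=2:+1/8 = 1/8; ⇒ 3j(2 2 2; -2 0 2)² = 2/35, sgn +1
I_A²/I_B² = (3/35)/(2/35) = 3/2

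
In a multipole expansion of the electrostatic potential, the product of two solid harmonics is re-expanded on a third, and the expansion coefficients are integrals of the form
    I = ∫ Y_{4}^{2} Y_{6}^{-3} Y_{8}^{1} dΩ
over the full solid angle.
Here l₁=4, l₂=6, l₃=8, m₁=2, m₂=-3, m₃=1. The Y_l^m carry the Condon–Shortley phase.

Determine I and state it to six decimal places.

0.158521

m-sum 0 ✓  L=18 even ✓  2≤8≤10 ✓
Π(2lᵢ+1) = 9×13×17 = 1989
triangle coeff Δ(4,6,8) = 1/23279256
Σ_t [0,2]: t=0:+1/1658880 t=1:−1/518400 t=2:+1/1658880 = -1/1382400
(3j)²=504/46189 [(4 6 8; 0 0 0)], sign=-1
Σ_t [0,2]: t=0:+1/2903040 t=1:−1/9676800 t=2:+1/522547200 = 127/522547200
(3j)²=16129/1108536 [(4 6 8; 2 -3 1)], sign=-1
⇒ 4πI² = 3048381/9653501
I = (+1)√(3048381/9653501/(4π)) = 0.15852117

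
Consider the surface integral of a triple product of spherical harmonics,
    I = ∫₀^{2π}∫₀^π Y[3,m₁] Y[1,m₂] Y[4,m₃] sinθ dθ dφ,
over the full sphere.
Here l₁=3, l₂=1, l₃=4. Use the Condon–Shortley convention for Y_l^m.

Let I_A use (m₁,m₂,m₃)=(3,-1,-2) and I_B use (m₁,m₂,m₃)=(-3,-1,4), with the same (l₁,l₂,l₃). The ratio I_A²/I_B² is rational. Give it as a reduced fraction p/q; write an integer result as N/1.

1/28

Shared (l₁,l₂,l₃)=(3,1,4): N and (l;000)² cancel in I_A²/I_B².
A: Δ = 0!·6!·2!/9! = 1/252; Racah Σ t=0..0: t=0:+1/1440 = 1/1440; ⇒ 3j(3 1 4; 3 -1 -2)² = 1/252, sgn +1
B: Δ = 0!·6!·2!/9! = 1/252; Racah Σ t=0..0: t=0:+1/1440 = 1/1440; ⇒ 3j(3 1 4; -3 -1 4)² = 1/9, sgn +1
I_A²/I_B² = (1/252)/(1/9) = 1/28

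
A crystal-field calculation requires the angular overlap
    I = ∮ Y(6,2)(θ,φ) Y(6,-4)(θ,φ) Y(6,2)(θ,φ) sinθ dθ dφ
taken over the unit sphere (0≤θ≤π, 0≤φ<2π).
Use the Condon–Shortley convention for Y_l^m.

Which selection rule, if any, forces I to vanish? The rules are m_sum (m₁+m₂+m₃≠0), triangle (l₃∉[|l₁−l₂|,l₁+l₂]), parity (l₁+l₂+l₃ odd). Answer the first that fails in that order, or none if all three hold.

azimuthal sum: 2 − 4 + 2 = 0  ✓
0 ≤ 6 ≤ 12 (triangle on l)  ✓
L = 6 + 6 + 6 = 18 (even)  ✓

none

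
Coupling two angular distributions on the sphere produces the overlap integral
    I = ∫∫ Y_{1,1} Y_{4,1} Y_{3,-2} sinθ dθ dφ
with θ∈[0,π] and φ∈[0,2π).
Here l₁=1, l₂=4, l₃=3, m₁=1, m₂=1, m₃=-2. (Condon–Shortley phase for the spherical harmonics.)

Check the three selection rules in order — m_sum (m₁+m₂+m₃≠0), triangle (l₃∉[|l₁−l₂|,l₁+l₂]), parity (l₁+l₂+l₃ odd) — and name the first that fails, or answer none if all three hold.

azimuthal sum: 1 + 1 − 2 = 0  ✓
3 ≤ 3 ≤ 5 (triangle on l)  ✓
L = 1 + 4 + 3 = 8 (even)  ✓

none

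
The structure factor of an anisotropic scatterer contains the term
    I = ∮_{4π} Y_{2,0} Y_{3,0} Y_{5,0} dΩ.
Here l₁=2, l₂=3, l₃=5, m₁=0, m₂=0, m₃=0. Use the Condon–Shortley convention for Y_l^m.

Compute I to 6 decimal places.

0.239615

m-sum 0 ✓  L=10 even ✓  1≤5≤5 ✓
Π(2lᵢ+1) = 5×7×11 = 385
triangle coeff Δ(2,3,5) = 1/2310
Σ_t [0,0]: t=0:+1/144 = 1/144
(3j)²=10/231 [(2 3 5; 0 0 0)], sign=-1
(m-triple is (0,0,0) — same symbol as above.)
⇒ 4πI² = 500/693
I = (+1)√(500/693/(4π)) = 0.23961470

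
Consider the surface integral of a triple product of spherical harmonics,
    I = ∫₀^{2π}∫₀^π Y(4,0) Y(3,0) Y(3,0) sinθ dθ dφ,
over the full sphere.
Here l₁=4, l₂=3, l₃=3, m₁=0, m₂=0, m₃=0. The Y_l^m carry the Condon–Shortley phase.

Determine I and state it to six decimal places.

m-sum 0 ✓  L=10 even ✓  1≤3≤7 ✓
Π(2lᵢ+1) = 9×7×7 = 441
triangle coeff Δ(4,3,3) = 1/34650
Σ_t [1,3]: t=1:−1/72 t=2:+1/16 t=3:−1/72 = 5/144
(3j)²=2/77 [(4 3 3; 0 0 0)], sign=-1
(m-triple is (0,0,0) — same symbol as above.)
⇒ 4πI² = 36/121
I = (+1)√(36/121/(4π)) = 0.15386989

0.153870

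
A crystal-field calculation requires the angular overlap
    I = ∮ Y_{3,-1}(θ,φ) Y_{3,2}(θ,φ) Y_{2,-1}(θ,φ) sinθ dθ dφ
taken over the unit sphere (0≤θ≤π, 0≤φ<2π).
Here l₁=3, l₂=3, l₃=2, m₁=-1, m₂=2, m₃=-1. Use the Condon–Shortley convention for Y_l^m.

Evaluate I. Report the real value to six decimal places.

0.162868

Checks pass: Σm=0; 8 even; l₃=2∈[0,6].
(2·3+1)(2·3+1)(2·2+1) = 245
Δ: 4! 2! 2! / 9! → 1/3780
sum: t=1:−1/24 t=2:+1/4 t=3:−1/24 = 1/6
3j²(3 3 2; 0 0 0) = Δ·Π!·Σ² = 4/105  (sign +1)
sum: t=3:−1/12 t=4:+1/48 = -1/16
3j²(3 3 2; -1 2 -1) = Δ·Π!·Σ² = 1/28  (sign +1)
combine: 4πI² = 245·4/105·1/28 = 1/3
take √, sign +1: I = 0.16286750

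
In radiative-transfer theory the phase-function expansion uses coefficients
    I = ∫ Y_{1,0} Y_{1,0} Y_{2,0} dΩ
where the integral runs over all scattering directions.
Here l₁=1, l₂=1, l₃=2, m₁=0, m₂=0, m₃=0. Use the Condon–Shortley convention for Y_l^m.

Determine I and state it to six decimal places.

Checks pass: Σm=0; 4 even; l₃=2∈[0,2].
(2·1+1)(2·1+1)(2·2+1) = 45
Δ: 0! 2! 2! / 5! → 1/30
sum: t=0:+1/1 = 1/1
3j²(1 1 2; 0 0 0) = Δ·Π!·Σ² = 2/15  (sign +1)
(m-triple is (0,0,0) — same symbol as above.)
combine: 4πI² = 45·2/15·2/15 = 4/5
take √, sign +1: I = 0.25231325

0.252313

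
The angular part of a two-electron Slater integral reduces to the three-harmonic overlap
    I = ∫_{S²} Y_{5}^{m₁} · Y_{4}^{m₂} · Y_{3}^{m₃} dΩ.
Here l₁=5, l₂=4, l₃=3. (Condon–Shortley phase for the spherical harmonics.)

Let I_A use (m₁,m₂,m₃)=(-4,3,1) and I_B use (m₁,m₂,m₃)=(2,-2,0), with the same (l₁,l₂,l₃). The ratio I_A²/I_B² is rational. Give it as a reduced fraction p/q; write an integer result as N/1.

7/2

Same 5,4,3: normalisation and zero-m 3j drop out of the ratio.
A: Δ: 6! 4! 2! / 13! → 1/180180; sum: t=5:−1/5760 t=6:+1/4320 = 1/17280; 3j²(5 4 3; -4 3 1) = Δ·Π!·Σ² = 7/4290  (sign +1)
B: Δ: 6! 4! 2! / 13! → 1/180180; sum: t=0:+1/8640 t=1:−1/480 t=2:+1/576 = -1/4320; 3j²(5 4 3; 2 -2 0) = Δ·Π!·Σ² = 1/2145  (sign +1)
I_A²/I_B² = (7/4290)/(1/2145) = 7/2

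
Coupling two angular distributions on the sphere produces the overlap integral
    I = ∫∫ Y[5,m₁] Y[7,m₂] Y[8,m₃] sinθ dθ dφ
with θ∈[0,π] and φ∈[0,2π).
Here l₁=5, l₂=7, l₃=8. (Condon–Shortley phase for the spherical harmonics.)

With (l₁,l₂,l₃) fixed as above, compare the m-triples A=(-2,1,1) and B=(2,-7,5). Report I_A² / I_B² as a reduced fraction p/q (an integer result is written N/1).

Same 5,7,8: normalisation and zero-m 3j drop out of the ratio.
A: Δ: 4! 6! 10! / 21! → 1/814773960; sum: t=1:−1/130636800 t=2:+1/8294400 t=3:−1/4147200 t=4:+1/14929920 = -1/16329600; 3j²(5 7 8; -2 1 1) = Δ·Π!·Σ² = 1024/138567  (sign +1)
B: Δ: 4! 6! 10! / 21! → 1/814773960; sum: t=0:+1/3135283200 = 1/3135283200; 3j²(5 7 8; 2 -7 5) = Δ·Π!·Σ² = 143/11628  (sign -1)
I_A²/I_B² = (1024/138567)/(143/11628) = 12288/20449

12288/20449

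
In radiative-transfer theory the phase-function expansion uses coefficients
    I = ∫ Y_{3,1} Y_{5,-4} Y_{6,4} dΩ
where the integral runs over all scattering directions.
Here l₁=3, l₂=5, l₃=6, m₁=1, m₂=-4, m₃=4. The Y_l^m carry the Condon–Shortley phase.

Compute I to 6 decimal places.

Σmᵢ = 1 ≠ 0, so the φ-integral vanishes; I = 0

0.000000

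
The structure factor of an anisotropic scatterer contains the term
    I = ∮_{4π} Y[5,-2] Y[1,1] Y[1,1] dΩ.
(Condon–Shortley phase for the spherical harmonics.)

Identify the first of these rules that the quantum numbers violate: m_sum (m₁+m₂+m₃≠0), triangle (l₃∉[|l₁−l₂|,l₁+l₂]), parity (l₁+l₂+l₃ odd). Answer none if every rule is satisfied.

triangle

m₁+m₂+m₃ = -2 + 1 + 1 = 0  ✓
triangle: |5−1|=4 ≤ l₃=1 ≤ 5+1=6  ✗
parity: l₁+l₂+l₃ = 7 is odd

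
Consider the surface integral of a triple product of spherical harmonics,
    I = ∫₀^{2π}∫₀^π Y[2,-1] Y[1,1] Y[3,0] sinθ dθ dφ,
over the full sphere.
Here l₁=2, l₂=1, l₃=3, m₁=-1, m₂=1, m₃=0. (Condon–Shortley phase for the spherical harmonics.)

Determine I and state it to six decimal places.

0.143048

Checks pass: Σm=0; 6 even; l₃=3∈[1,3].
(2·2+1)(2·1+1)(2·3+1) = 105
Δ: 0! 4! 2! / 7! → 1/105
sum: t=0:+1/4 = 1/4
3j²(2 1 3; 0 0 0) = Δ·Π!·Σ² = 3/35  (sign -1)
sum: t=0:+1/12 = 1/12
3j²(2 1 3; -1 1 0) = Δ·Π!·Σ² = 1/35  (sign -1)
combine: 4πI² = 105·3/35·1/35 = 9/35
take √, sign +1: I = 0.14304817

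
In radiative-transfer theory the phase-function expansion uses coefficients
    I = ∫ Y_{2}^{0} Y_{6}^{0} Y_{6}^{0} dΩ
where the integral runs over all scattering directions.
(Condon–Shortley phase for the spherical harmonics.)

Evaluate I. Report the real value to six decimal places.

0.160563

m-sum 0 ✓  L=14 even ✓  4≤6≤8 ✓
Π(2lᵢ+1) = 5×13×13 = 845
triangle coeff Δ(2,6,6) = 1/90090
Σ_t [0,2]: t=0:+1/69120 t=1:−1/14400 t=2:+1/69120 = -7/172800
(3j)²=14/715 [(2 6 6; 0 0 0)], sign=-1
(m-triple is (0,0,0) — same symbol as above.)
⇒ 4πI² = 196/605
I = (+1)√(196/605/(4π)) = 0.16056298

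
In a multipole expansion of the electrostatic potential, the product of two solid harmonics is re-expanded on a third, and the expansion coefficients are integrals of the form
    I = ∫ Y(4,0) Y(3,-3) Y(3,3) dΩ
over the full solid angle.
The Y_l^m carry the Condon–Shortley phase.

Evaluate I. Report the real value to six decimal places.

-0.076935

Rules hold: Σm=0, L=10 even, 1≤3≤7.
N = 9·7·7 = 441
Δ = 4!·4!·2!/11! = 1/34650
Racah Σ t=1..3: t=1:−1/72 t=2:+1/16 t=3:−1/72 = 5/144
⇒ 3j(4 3 3; 0 0 0)² = 2/77, sgn -1
Racah Σ t=0..0: t=0:+1/1152 = 1/1152
⇒ 3j(4 3 3; 0 -3 3)² = 1/154, sgn +1
4πI² = N·(3j₀)²·(3jₘ)² = 9/121
I = -1·√(0.0743802/4π) = -0.07693494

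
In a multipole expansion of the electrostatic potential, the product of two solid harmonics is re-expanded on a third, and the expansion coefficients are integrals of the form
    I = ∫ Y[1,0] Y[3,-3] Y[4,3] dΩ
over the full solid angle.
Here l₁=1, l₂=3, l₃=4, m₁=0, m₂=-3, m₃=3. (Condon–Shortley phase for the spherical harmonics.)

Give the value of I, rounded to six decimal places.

m-sum 0 ✓  L=8 even ✓  2≤4≤4 ✓
Π(2lᵢ+1) = 3×7×9 = 189
triangle coeff Δ(1,3,4) = 1/252
Σ_t [0,0]: t=0:+1/36 = 1/36
(3j)²=4/63 [(1 3 4; 0 0 0)], sign=+1
Σ_t [0,0]: t=0:+1/720 = 1/720
(3j)²=1/36 [(1 3 4; 0 -3 3)], sign=-1
⇒ 4πI² = 1/3
I = (-1)√(1/3/(4π)) = -0.16286750

-0.162868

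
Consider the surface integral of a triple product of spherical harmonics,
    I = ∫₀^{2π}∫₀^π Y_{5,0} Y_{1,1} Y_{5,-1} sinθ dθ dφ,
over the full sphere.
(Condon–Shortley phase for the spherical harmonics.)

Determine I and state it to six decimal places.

0.000000

l₁+l₂+l₃=11 is odd: 3j(l;000)=0 ⇒ I=0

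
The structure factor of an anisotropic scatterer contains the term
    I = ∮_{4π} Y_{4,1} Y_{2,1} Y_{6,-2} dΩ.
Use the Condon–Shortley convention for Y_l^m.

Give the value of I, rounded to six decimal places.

0.238034

Checks pass: Σm=0; 12 even; l₃=6∈[2,6].
(2·4+1)(2·2+1)(2·6+1) = 585
Δ: 0! 8! 4! / 13! → 1/6435
sum: t=0:+1/2304 = 1/2304
3j²(4 2 6; 0 0 0) = Δ·Π!·Σ² = 5/143  (sign +1)
sum: t=0:+1/4320 = 1/4320
3j²(4 2 6; 1 1 -2) = Δ·Π!·Σ² = 224/6435  (sign +1)
combine: 4πI² = 585·5/143·224/6435 = 1120/1573
take √, sign +1: I = 0.23803440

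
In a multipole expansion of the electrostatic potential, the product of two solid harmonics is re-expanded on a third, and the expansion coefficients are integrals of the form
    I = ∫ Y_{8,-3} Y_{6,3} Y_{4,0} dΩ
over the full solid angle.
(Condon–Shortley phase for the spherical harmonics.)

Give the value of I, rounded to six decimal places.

Checks pass: Σm=0; 18 even; l₃=4∈[2,14].
(2·8+1)(2·6+1)(2·4+1) = 1989
Δ: 10! 6! 2! / 19! → 1/23279256
sum: t=4:+1/1658880 t=5:−1/518400 t=6:+1/1658880 = -1/1382400
3j²(8 6 4; 0 0 0) = Δ·Π!·Σ² = 504/46189  (sign -1)
sum: t=7:−1/2903040 t=8:+1/2903040 t=9:−1/34836480 = -1/34836480
3j²(8 6 4; -3 3 0) = Δ·Π!·Σ² = 25/117572  (sign -1)
combine: 4πI² = 1989·504/46189·25/117572 = 4050/877591
take √, sign +1: I = 0.01916357

0.019164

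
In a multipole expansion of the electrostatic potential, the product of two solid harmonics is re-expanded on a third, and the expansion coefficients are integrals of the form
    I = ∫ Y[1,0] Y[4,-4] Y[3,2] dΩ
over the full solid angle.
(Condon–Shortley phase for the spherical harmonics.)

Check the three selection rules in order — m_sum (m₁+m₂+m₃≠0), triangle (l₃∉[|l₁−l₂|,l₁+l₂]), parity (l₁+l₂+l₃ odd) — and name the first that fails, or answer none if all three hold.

m₁+m₂+m₃ = 0 − 4 + 2 = -2  ✗
triangle: |1−4|=3 ≤ l₃=3 ≤ 1+4=5
parity: l₁+l₂+l₃ = 8 is even

m_sum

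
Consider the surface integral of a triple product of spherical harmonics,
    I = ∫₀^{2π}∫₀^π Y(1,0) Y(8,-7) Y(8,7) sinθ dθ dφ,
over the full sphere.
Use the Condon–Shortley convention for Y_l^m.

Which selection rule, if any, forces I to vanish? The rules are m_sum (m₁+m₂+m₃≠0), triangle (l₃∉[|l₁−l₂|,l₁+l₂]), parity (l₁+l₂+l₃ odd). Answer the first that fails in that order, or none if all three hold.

parity

Σmᵢ = 0  ✓
l₃∈[|l₁−l₂|,l₁+l₂]=[7,9], have l₃=8  ✓
Σlᵢ = 17 ⇒ odd  ✗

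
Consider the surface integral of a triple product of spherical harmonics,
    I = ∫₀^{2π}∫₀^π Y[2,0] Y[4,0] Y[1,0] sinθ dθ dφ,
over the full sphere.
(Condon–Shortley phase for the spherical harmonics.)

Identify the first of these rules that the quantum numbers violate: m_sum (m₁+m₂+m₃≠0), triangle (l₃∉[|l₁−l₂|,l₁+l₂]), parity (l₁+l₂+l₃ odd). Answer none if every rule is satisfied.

m₁+m₂+m₃ = 0 + 0 + 0 = 0  ✓
triangle: |2−4|=2 ≤ l₃=1 ≤ 2+4=6  ✗
parity: l₁+l₂+l₃ = 7 is odd

triangle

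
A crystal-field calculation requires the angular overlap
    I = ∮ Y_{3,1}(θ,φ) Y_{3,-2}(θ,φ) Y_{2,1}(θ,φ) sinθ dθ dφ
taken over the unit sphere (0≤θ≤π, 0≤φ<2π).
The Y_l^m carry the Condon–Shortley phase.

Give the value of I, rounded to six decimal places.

0.162868

Rules hold: Σm=0, L=8 even, 0≤2≤6.
N = 7·7·5 = 245
Δ = 4!·2!·2!/9! = 1/3780
Racah Σ t=1..3: t=1:−1/24 t=2:+1/4 t=3:−1/24 = 1/6
⇒ 3j(3 3 2; 0 0 0)² = 4/105, sgn +1
Racah Σ t=0..1: t=0:+1/48 t=1:−1/12 = -1/16
⇒ 3j(3 3 2; 1 -2 1)² = 1/28, sgn +1
4πI² = N·(3j₀)²·(3jₘ)² = 1/3
I = +1·√(0.333333/4π) = 0.16286750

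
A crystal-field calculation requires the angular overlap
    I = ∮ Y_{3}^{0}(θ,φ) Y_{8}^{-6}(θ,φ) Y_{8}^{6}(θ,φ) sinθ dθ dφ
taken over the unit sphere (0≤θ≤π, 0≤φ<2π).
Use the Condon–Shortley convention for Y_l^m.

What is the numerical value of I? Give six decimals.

0.000000

L=19 odd ⇒ parity kills the (l;000) factor ⇒ I = 0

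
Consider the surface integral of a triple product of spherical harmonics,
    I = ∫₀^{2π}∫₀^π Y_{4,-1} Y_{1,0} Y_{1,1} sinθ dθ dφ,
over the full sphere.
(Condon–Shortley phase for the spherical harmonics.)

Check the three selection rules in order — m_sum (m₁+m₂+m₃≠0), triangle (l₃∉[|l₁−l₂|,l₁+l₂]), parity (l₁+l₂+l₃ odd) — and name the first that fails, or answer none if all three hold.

Σmᵢ = 0  ✓
l₃∈[|l₁−l₂|,l₁+l₂]=[3,5], have l₃=1  ✗
Σlᵢ = 6 ⇒ even

triangle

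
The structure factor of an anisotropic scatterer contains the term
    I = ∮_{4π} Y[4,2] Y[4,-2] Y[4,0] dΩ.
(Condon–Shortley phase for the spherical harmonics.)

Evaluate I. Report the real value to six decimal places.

-0.083698

Checks pass: Σm=0; 12 even; l₃=4∈[0,8].
(2·4+1)(2·4+1)(2·4+1) = 729
Δ: 4! 4! 4! / 13! → 1/450450
sum: t=0:+1/13824 t=1:−1/216 t=2:+1/64 t=3:−1/216 t=4:+1/13824 = 5/768
3j²(4 4 4; 0 0 0) = Δ·Π!·Σ² = 18/1001  (sign +1)
sum: t=0:+1/384 t=1:−1/216 t=2:+1/2304 = -11/6912
3j²(4 4 4; 2 -2 0) = Δ·Π!·Σ² = 11/1638  (sign -1)
combine: 4πI² = 729·18/1001·11/1638 = 729/8281
take √, sign -1: I = -0.08369845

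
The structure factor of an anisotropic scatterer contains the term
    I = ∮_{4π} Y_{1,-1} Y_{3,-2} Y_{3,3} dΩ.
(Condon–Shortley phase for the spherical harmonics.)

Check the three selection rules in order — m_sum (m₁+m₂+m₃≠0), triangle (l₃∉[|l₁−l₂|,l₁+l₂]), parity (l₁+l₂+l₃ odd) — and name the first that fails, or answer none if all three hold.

azimuthal sum: -1 − 2 + 3 = 0  ✓
2 ≤ 3 ≤ 4 (triangle on l)  ✓
L = 1 + 3 + 3 = 7 (odd)  ✗

parity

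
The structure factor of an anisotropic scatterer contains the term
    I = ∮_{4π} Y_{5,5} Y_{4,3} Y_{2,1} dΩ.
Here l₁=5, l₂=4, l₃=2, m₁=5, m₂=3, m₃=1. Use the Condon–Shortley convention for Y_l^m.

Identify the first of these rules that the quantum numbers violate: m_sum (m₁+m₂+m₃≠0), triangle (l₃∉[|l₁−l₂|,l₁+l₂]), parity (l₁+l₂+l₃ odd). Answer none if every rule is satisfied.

m₁+m₂+m₃ = 5 + 3 + 1 = 9  ✗
triangle: |5−4|=1 ≤ l₃=2 ≤ 5+4=9
parity: l₁+l₂+l₃ = 11 is odd

m_sum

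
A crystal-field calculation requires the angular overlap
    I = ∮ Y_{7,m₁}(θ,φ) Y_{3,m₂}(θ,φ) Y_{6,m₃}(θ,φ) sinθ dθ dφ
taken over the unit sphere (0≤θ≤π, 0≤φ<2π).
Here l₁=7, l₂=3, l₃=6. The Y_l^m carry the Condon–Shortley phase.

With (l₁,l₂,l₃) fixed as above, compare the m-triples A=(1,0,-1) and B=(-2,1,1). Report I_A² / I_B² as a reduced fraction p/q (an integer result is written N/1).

3698/3481

Shared (l₁,l₂,l₃)=(7,3,6): N and (l;000)² cancel in I_A²/I_B².
A: Δ = 4!·10!·2!/17! = 1/2042040; Racah Σ t=1..3: t=1:−1/172800 t=2:+1/69120 t=3:−1/362880 = 43/7257600; ⇒ 3j(7 3 6; 1 0 -1)² = 1849/170170, sgn -1
B: Δ = 4!·10!·2!/17! = 1/2042040; Racah Σ t=2..4: t=2:+1/241920 t=3:−1/103680 t=4:+1/691200 = -59/14515200; ⇒ 3j(7 3 6; -2 1 1)² = 3481/340340, sgn +1
I_A²/I_B² = (1849/170170)/(3481/340340) = 3698/3481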